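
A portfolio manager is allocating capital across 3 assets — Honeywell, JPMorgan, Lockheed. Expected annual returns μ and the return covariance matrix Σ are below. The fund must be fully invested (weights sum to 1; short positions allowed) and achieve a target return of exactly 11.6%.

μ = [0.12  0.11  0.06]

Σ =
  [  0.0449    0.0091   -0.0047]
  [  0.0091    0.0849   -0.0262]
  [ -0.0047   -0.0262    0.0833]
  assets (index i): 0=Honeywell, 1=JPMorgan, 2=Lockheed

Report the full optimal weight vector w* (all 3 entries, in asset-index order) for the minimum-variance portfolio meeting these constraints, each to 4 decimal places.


0.7216  0.2540  0.0243

g=Σ⁻¹μ = [2.5201  1.4305  1.3124]
h=Σ⁻¹𝟙 = [21.0982  15.0500  17.9288]
a=μᵀg=0.538511  b=𝟙ᵀg=5.263012  c=𝟙ᵀh=54.077009  D=ac−b²=1.421765
λ₁=(c·0.116−b)/D = (54.077009·0.116−5.263012)/1.421765 = 0.710329
λ₂=(a−b·0.116)/D = (0.538511−5.263012·0.116)/1.421765 = -0.050640
w* = 0.710329·g + -0.050640·h:
  w_0 = 0.710329·2.5201 + -0.050640·21.0982 = 0.7216  (Honeywell)
  w_1 = 0.710329·1.4305 + -0.050640·15.0500 = 0.2540  (JPMorgan)
  w_2 = 0.710329·1.3124 + -0.050640·17.9288 = 0.0243  (Lockheed)
Σw_i=1.0000  μᵀw=0.1160
σ²=wᵀΣw=λ₁·μ_p+λ₂ = 0.710329·0.116 + -0.050640 = 0.031758 ≈ 0.0318


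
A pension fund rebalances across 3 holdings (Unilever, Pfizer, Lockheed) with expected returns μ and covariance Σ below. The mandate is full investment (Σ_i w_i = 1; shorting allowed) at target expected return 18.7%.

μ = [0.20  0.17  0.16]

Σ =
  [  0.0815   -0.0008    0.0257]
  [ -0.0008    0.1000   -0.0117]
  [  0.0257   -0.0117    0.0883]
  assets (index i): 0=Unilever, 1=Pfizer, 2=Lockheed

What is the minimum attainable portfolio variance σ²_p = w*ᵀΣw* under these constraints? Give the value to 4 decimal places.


0.0413

u=Σ⁻¹μ = [2.0064  1.8890  1.4783]
v=Σ⁻¹𝟙 = [9.1814  11.2604  10.1448]
a=μᵀu=0.958939  b=𝟙ᵀu=5.373719  c=𝟙ᵀv=30.586607  D=ac−b²=0.453844
λ₁=(c·0.187−b)/D = (30.586607·0.187−5.373719)/0.453844 = 0.762325
λ₂=(a−b·0.187)/D = (0.958939−5.373719·0.187)/0.453844 = -0.101238
w* = 0.762325·u + -0.101238·v:
  w_0 = 0.762325·2.0064 + -0.101238·9.1814 = 0.6000  (Unilever)
  w_1 = 0.762325·1.8890 + -0.101238·11.2604 = 0.3001  (Pfizer)
  w_2 = 0.762325·1.4783 + -0.101238·10.1448 = 0.0999  (Lockheed)
Σw_i=1.0000  μᵀw=0.1870
σ²=wᵀΣw=λ₁·μ_p+λ₂ = 0.762325·0.187 + -0.101238 = 0.041317 ≈ 0.0413


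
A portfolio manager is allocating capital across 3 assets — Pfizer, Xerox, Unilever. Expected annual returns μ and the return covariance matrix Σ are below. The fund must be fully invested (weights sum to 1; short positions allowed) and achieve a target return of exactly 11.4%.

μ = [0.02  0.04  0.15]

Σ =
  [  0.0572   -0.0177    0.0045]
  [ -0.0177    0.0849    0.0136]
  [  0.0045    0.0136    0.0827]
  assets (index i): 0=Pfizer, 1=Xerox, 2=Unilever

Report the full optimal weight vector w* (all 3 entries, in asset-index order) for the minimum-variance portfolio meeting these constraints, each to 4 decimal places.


0.1642  0.1332  0.7026

p=Σ⁻¹μ = [0.2888  0.2499  1.7570]
q=Σ⁻¹𝟙 = [21.4220  14.8865  8.4782]
a=μᵀp=0.279317  b=𝟙ᵀp=2.295626  c=𝟙ᵀq=44.786725  D=ac−b²=7.239816
λ₁=(c·0.114−b)/D = (44.786725·0.114−2.295626)/7.239816 = 0.388140
λ₂=(a−b·0.114)/D = (0.279317−2.295626·0.114)/7.239816 = 0.002433
w* = 0.388140·p + 0.002433·q:
  w_0 = 0.388140·0.2888 + 0.002433·21.4220 = 0.1642  (Pfizer)
  w_1 = 0.388140·0.2499 + 0.002433·14.8865 = 0.1332  (Xerox)
  w_2 = 0.388140·1.7570 + 0.002433·8.4782 = 0.7026  (Unilever)
Σw_i=1.0000  μᵀw=0.1140
σ²=wᵀΣw=λ₁·μ_p+λ₂ = 0.388140·0.114 + 0.002433 = 0.046681 ≈ 0.0467


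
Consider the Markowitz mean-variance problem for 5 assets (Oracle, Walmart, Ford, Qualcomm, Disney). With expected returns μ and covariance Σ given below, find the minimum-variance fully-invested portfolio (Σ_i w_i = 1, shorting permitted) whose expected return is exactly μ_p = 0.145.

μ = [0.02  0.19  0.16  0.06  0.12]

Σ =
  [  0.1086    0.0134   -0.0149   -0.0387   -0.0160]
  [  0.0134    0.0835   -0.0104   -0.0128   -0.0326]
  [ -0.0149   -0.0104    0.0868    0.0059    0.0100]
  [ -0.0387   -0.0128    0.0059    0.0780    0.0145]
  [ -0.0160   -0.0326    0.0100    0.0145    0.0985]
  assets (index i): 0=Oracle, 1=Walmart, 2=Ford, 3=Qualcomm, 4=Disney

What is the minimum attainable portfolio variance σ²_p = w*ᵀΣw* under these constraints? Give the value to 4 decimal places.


u=Σ⁻¹μ = [0.7705  3.4029  2.0634  1.1656  2.0886]
v=Σ⁻¹𝟙 = [18.5194  19.9501  13.8836  21.4066  15.2026]
a=μᵀu=1.312681  b=𝟙ᵀu=9.490997  c=𝟙ᵀv=88.962330  D=ac−b²=26.700156
λ₁=(c·0.145−b)/D = (88.962330·0.145−9.490997)/26.700156 = 0.127660
λ₂=(a−b·0.145)/D = (1.312681−9.490997·0.145)/26.700156 = -0.002379
w* = 0.127660·u + -0.002379·v:
  w_0 = 0.127660·0.7705 + -0.002379·18.5194 = 0.0543  (Oracle)
  w_1 = 0.127660·3.4029 + -0.002379·19.9501 = 0.3870  (Walmart)
  w_2 = 0.127660·2.0634 + -0.002379·13.8836 = 0.2304  (Ford)
  w_3 = 0.127660·1.1656 + -0.002379·21.4066 = 0.0979  (Qualcomm)
  w_4 = 0.127660·2.0886 + -0.002379·15.2026 = 0.2305  (Disney)
Σw_i=1.0000  μᵀw=0.1450
σ²=wᵀΣw=λ₁·μ_p+λ₂ = 0.127660·0.145 + -0.002379 = 0.016132 ≈ 0.0161

0.0161


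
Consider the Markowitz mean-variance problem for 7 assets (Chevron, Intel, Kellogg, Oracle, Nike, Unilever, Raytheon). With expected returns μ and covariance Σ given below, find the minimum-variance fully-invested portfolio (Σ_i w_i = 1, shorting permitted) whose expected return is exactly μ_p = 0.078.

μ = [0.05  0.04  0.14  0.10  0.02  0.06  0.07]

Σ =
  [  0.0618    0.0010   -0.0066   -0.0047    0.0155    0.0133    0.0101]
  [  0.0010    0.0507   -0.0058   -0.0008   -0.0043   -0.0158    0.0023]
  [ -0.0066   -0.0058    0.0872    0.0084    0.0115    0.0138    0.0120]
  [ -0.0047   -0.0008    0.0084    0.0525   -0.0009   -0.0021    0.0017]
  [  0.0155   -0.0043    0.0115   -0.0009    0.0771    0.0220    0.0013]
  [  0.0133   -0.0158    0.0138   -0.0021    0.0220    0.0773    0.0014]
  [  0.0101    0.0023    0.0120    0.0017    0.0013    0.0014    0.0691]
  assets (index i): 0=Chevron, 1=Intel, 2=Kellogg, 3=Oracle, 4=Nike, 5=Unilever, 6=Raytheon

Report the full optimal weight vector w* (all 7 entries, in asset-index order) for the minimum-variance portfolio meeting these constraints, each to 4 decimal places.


x=Σ⁻¹μ = [0.9023  1.1374  1.4251  1.7813  -0.2627  0.7124  0.5425]
y=Σ⁻¹𝟙 = [11.9518  24.8773  7.8275  19.5698  7.1772  12.8817  9.6600]
a=μᵀx=0.543713  b=𝟙ᵀx=6.238159  c=𝟙ᵀy=93.945293  D=ac−b²=12.164695
λ₁=(c·0.078−b)/D = (93.945293·0.078−6.238159)/12.164695 = 0.089569
λ₂=(a−b·0.078)/D = (0.543713−6.238159·0.078)/12.164695 = 0.004697
w* = 0.089569·x + 0.004697·y:
  w_0 = 0.089569·0.9023 + 0.004697·11.9518 = 0.1370  (Chevron)
  w_1 = 0.089569·1.1374 + 0.004697·24.8773 = 0.2187  (Intel)
  w_2 = 0.089569·1.4251 + 0.004697·7.8275 = 0.1644  (Kellogg)
  w_3 = 0.089569·1.7813 + 0.004697·19.5698 = 0.2515  (Oracle)
  w_4 = 0.089569·-0.2627 + 0.004697·7.1772 = 0.0102  (Nike)
  w_5 = 0.089569·0.7124 + 0.004697·12.8817 = 0.1243  (Unilever)
  w_6 = 0.089569·0.5425 + 0.004697·9.6600 = 0.0940  (Raytheon)
Σw_i=1.0000  μᵀw=0.0780
σ²=wᵀΣw=λ₁·μ_p+λ₂ = 0.089569·0.078 + 0.004697 = 0.011683 ≈ 0.0117

0.1370  0.2187  0.1644  0.2515  0.0102  0.1243  0.0940


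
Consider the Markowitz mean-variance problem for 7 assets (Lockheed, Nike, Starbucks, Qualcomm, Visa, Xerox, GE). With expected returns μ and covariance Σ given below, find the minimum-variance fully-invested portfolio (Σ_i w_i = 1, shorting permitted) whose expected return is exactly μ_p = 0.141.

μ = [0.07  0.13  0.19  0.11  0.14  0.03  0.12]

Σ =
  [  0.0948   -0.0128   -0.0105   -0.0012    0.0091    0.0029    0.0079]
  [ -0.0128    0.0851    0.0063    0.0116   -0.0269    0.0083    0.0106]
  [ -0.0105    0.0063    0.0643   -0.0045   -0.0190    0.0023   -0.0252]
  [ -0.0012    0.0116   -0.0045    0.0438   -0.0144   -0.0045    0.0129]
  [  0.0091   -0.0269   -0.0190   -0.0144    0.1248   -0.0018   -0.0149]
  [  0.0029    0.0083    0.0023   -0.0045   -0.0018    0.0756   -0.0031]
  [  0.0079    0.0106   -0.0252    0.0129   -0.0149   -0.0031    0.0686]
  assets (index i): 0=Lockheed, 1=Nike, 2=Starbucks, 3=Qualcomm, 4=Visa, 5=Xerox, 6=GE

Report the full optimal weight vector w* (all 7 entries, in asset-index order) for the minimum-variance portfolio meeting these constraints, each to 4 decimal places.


x=Σ⁻¹μ = [0.9635  1.3389  5.4089  2.6882  2.9053  0.4236  3.5630]
y=Σ⁻¹𝟙 = [11.4593  9.6690  33.2627  24.9175  20.3019  13.6784  24.3246]
a=μᵀx=2.411920  b=𝟙ᵀx=17.291527  c=𝟙ᵀy=137.613414  D=ac−b²=32.915622
λ₁=(c·0.141−b)/D = (137.613414·0.141−17.291527)/32.915622 = 0.064163
λ₂=(a−b·0.141)/D = (2.411920−17.291527·0.141)/32.915622 = -0.000796
w* = 0.064163·x + -0.000796·y:
  w_0 = 0.064163·0.9635 + -0.000796·11.4593 = 0.0527  (Lockheed)
  w_1 = 0.064163·1.3389 + -0.000796·9.6690 = 0.0782  (Nike)
  w_2 = 0.064163·5.4089 + -0.000796·33.2627 = 0.3206  (Starbucks)
  w_3 = 0.064163·2.6882 + -0.000796·24.9175 = 0.1527  (Qualcomm)
  w_4 = 0.064163·2.9053 + -0.000796·20.3019 = 0.1703  (Visa)
  w_5 = 0.064163·0.4236 + -0.000796·13.6784 = 0.0163  (Xerox)
  w_6 = 0.064163·3.5630 + -0.000796·24.3246 = 0.2093  (GE)
Σw_i=1.0000  μᵀw=0.1410
σ²=wᵀΣw=λ₁·μ_p+λ₂ = 0.064163·0.141 + -0.000796 = 0.008251 ≈ 0.0083

0.0527  0.0782  0.3206  0.1527  0.1703  0.0163  0.2093


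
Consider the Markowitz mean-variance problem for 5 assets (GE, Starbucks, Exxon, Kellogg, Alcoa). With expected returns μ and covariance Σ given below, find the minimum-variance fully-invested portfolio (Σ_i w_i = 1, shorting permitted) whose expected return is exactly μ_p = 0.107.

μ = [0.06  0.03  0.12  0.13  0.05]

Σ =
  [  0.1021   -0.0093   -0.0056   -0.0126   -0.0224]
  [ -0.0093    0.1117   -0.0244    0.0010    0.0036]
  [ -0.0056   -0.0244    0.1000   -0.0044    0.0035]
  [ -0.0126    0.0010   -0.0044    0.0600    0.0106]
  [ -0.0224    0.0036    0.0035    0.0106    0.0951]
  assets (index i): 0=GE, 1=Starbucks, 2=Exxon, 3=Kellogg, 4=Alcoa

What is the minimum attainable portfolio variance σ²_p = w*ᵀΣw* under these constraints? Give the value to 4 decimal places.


g=Σ⁻¹μ = [1.1265  0.6574  1.5148  2.4256  0.4401]
h=Σ⁻¹𝟙 = [16.5939  12.9760  14.5370  19.0086  11.2789]
a=μᵀg=0.606424  b=𝟙ᵀg=6.164411  c=𝟙ᵀh=74.394301  D=ac−b²=7.114512
λ₁=(c·0.107−b)/D = (74.394301·0.107−6.164411)/7.114512 = 0.252411
λ₂=(a−b·0.107)/D = (0.606424−6.164411·0.107)/7.114512 = -0.007473
w* = 0.252411·g + -0.007473·h:
  w_0 = 0.252411·1.1265 + -0.007473·16.5939 = 0.1603  (GE)
  w_1 = 0.252411·0.6574 + -0.007473·12.9760 = 0.0690  (Starbucks)
  w_2 = 0.252411·1.5148 + -0.007473·14.5370 = 0.2737  (Exxon)
  w_3 = 0.252411·2.4256 + -0.007473·19.0086 = 0.4702  (Kellogg)
  w_4 = 0.252411·0.4401 + -0.007473·11.2789 = 0.0268  (Alcoa)
Σw_i=1.0000  μᵀw=0.1070
σ²=wᵀΣw=λ₁·μ_p+λ₂ = 0.252411·0.107 + -0.007473 = 0.019535 ≈ 0.0195

0.0195


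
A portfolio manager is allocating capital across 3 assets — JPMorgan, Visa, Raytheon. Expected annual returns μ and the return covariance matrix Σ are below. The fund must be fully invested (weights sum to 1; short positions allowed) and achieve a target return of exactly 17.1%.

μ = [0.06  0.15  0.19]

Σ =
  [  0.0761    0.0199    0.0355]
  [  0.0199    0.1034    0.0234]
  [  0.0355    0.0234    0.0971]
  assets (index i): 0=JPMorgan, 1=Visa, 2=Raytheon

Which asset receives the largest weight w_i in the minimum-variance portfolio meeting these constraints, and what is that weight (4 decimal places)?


Raytheon (0.5780)

g=Σ⁻¹μ = [-0.3488  1.1065  1.8176]
h=Σ⁻¹𝟙 = [8.8394  6.7382  5.4431]
a=μᵀg=0.490390  b=𝟙ᵀg=2.575284  c=𝟙ᵀh=21.020709  D=ac−b²=3.676267
λ₁=(c·0.171−b)/D = (21.020709·0.171−2.575284)/3.676267 = 0.277253
λ₂=(a−b·0.171)/D = (0.490390−2.575284·0.171)/3.676267 = 0.013605
w* = 0.277253·g + 0.013605·h:
  w_0 = 0.277253·-0.3488 + 0.013605·8.8394 = 0.0236  (JPMorgan)
  w_1 = 0.277253·1.1065 + 0.013605·6.7382 = 0.3984  (Visa)
  w_2 = 0.277253·1.8176 + 0.013605·5.4431 = 0.5780  (Raytheon)
Σw_i=1.0000  μᵀw=0.1710
σ²=wᵀΣw=λ₁·μ_p+λ₂ = 0.277253·0.171 + 0.013605 = 0.061016 ≈ 0.0610


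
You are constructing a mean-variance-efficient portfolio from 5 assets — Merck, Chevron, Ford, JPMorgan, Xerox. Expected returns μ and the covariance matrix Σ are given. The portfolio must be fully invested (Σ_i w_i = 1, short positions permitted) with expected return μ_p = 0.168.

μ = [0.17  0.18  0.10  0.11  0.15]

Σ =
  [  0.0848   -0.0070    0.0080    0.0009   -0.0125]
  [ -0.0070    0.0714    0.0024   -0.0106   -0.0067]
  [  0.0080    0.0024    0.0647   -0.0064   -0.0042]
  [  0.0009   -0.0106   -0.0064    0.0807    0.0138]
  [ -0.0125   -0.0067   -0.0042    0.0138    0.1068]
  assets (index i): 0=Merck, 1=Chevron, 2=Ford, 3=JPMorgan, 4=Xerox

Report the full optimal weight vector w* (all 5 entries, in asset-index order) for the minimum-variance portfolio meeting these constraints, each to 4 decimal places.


0.3325  0.4207  -0.0244  0.0623  0.2089

g=Σ⁻¹μ = [2.3665  3.0996  1.4045  1.5594  1.7297]
h=Σ⁻¹𝟙 = [13.2809  17.8831  15.2335  13.9475  10.8365]
a=μᵀg=1.531676  b=𝟙ᵀg=10.159744  c=𝟙ᵀh=71.181402  D=ac−b²=5.806429
λ₁=(c·0.168−b)/D = (71.181402·0.168−10.159744)/5.806429 = 0.309783
λ₂=(a−b·0.168)/D = (1.531676−10.159744·0.168)/5.806429 = -0.030167
w* = 0.309783·g + -0.030167·h:
  w_0 = 0.309783·2.3665 + -0.030167·13.2809 = 0.3325  (Merck)
  w_1 = 0.309783·3.0996 + -0.030167·17.8831 = 0.4207  (Chevron)
  w_2 = 0.309783·1.4045 + -0.030167·15.2335 = -0.0244  (Ford)
  w_3 = 0.309783·1.5594 + -0.030167·13.9475 = 0.0623  (JPMorgan)
  w_4 = 0.309783·1.7297 + -0.030167·10.8365 = 0.2089  (Xerox)
Σw_i=1.0000  μᵀw=0.1680
σ²=wᵀΣw=λ₁·μ_p+λ₂ = 0.309783·0.168 + -0.030167 = 0.021877 ≈ 0.0219


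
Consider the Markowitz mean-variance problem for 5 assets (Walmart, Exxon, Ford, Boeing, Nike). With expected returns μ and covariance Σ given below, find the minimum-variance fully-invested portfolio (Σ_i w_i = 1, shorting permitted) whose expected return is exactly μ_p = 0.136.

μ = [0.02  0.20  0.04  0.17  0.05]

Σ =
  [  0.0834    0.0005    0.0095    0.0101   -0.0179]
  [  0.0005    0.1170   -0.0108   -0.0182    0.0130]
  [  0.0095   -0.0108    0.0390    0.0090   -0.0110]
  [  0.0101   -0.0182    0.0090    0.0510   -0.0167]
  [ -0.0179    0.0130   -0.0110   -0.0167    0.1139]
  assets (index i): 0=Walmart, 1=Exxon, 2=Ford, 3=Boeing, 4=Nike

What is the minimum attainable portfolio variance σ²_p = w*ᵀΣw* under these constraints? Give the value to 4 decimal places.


0.0148

p=Σ⁻¹μ = [-0.2264  2.3798  0.9823  4.3365  0.8625]
q=Σ⁻¹𝟙 = [9.3769  12.7731  25.8099  22.5325  14.5917]
a=μᵀp=1.291048  b=𝟙ᵀp=8.334672  c=𝟙ᵀq=85.084147  D=ac−b²=40.380993
λ₁=(c·0.136−b)/D = (85.084147·0.136−8.334672)/40.380993 = 0.080156
λ₂=(a−b·0.136)/D = (1.291048−8.334672·0.136)/40.380993 = 0.003901
w* = 0.080156·p + 0.003901·q:
  w_0 = 0.080156·-0.2264 + 0.003901·9.3769 = 0.0184  (Walmart)
  w_1 = 0.080156·2.3798 + 0.003901·12.7731 = 0.2406  (Exxon)
  w_2 = 0.080156·0.9823 + 0.003901·25.8099 = 0.1794  (Ford)
  w_3 = 0.080156·4.3365 + 0.003901·22.5325 = 0.4355  (Boeing)
  w_4 = 0.080156·0.8625 + 0.003901·14.5917 = 0.1261  (Nike)
Σw_i=1.0000  μᵀw=0.1360
σ²=wᵀΣw=λ₁·μ_p+λ₂ = 0.080156·0.136 + 0.003901 = 0.014802 ≈ 0.0148


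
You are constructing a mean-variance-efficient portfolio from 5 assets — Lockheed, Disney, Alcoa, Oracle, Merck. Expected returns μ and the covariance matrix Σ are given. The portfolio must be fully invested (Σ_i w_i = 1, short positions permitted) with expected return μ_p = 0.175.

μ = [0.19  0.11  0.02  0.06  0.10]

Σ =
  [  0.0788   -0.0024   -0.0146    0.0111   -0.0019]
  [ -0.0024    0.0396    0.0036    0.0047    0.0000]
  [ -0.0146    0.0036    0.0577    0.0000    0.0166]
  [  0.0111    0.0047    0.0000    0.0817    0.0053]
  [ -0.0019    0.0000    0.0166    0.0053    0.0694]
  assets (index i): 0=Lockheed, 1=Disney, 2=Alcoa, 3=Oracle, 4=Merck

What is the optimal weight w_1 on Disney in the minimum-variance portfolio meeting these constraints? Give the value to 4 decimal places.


0.4914

x=Σ⁻¹μ = [2.5928  2.8819  0.4195  0.1254  1.4020]
y=Σ⁻¹𝟙 = [15.6461  23.7059  16.8817  8.0899  10.1818]
a=μᵀx=0.965755  b=𝟙ᵀx=7.421619  c=𝟙ᵀy=74.505432  D=ac−b²=16.873596
λ₁=(c·0.175−b)/D = (74.505432·0.175−7.421619)/16.873596 = 0.332877
λ₂=(a−b·0.175)/D = (0.965755−7.421619·0.175)/16.873596 = -0.019737
w* = 0.332877·x + -0.019737·y:
  w_0 = 0.332877·2.5928 + -0.019737·15.6461 = 0.5543  (Lockheed)
  w_1 = 0.332877·2.8819 + -0.019737·23.7059 = 0.4914  (Disney)
  w_2 = 0.332877·0.4195 + -0.019737·16.8817 = -0.1935  (Alcoa)
  w_3 = 0.332877·0.1254 + -0.019737·8.0899 = -0.1179  (Oracle)
  w_4 = 0.332877·1.4020 + -0.019737·10.1818 = 0.2657  (Merck)
Σw_i=1.0000  μᵀw=0.1750
σ²=wᵀΣw=λ₁·μ_p+λ₂ = 0.332877·0.175 + -0.019737 = 0.038517 ≈ 0.0385


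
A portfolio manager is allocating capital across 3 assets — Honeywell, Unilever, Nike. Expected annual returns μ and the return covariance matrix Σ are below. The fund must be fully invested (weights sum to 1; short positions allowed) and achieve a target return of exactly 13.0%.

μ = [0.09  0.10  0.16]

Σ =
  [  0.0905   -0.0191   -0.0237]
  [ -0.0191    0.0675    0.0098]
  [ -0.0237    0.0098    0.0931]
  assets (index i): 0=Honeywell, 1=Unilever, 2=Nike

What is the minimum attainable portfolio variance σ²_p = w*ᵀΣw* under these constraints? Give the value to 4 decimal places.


x=Σ⁻¹μ = [1.8863  1.7223  2.0175]
y=Σ⁻¹𝟙 = [18.4029  18.0585  13.5250]
a=μᵀx=0.664796  b=𝟙ᵀx=5.626105  c=𝟙ᵀy=49.986354  D=ac−b²=1.577659
λ₁=(c·0.130−b)/D = (49.986354·0.130−5.626105)/1.577659 = 0.552794
λ₂=(a−b·0.130)/D = (0.664796−5.626105·0.130)/1.577659 = -0.042213
w* = 0.552794·x + -0.042213·y:
  w_0 = 0.552794·1.8863 + -0.042213·18.4029 = 0.2659  (Honeywell)
  w_1 = 0.552794·1.7223 + -0.042213·18.0585 = 0.1898  (Unilever)
  w_2 = 0.552794·2.0175 + -0.042213·13.5250 = 0.5443  (Nike)
Σw_i=1.0000  μᵀw=0.1300
σ²=wᵀΣw=λ₁·μ_p+λ₂ = 0.552794·0.130 + -0.042213 = 0.029650 ≈ 0.0297

0.0297


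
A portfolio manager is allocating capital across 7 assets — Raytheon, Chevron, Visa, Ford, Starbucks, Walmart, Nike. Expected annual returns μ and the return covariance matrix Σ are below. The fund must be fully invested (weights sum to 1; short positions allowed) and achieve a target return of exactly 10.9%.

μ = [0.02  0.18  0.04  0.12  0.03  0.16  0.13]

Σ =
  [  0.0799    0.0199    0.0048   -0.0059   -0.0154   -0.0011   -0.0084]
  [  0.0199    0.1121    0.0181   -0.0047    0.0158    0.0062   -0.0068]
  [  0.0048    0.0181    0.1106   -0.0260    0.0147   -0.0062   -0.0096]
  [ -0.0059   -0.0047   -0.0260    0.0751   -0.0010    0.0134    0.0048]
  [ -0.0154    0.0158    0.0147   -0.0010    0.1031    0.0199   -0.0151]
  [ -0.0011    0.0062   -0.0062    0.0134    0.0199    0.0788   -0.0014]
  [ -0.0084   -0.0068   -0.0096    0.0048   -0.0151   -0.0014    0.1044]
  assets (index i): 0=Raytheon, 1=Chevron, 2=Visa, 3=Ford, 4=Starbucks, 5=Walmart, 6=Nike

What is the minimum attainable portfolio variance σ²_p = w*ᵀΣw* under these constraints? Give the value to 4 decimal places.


0.0141

g=Σ⁻¹μ = [0.0691  1.5515  0.7050  1.5407  -0.1664  1.7688  1.3455]
h=Σ⁻¹𝟙 = [15.5229  3.8326  11.9122  16.7128  10.1831  8.3599  12.9891]
a=μᵀg=0.946642  b=𝟙ᵀg=6.813998  c=𝟙ᵀh=79.512481  D=ac−b²=28.839247
λ₁=(c·0.109−b)/D = (79.512481·0.109−6.813998)/28.839247 = 0.064248
λ₂=(a−b·0.109)/D = (0.946642−6.813998·0.109)/28.839247 = 0.007071
w* = 0.064248·g + 0.007071·h:
  w_0 = 0.064248·0.0691 + 0.007071·15.5229 = 0.1142  (Raytheon)
  w_1 = 0.064248·1.5515 + 0.007071·3.8326 = 0.1268  (Chevron)
  w_2 = 0.064248·0.7050 + 0.007071·11.9122 = 0.1295  (Visa)
  w_3 = 0.064248·1.5407 + 0.007071·16.7128 = 0.2172  (Ford)
  w_4 = 0.064248·-0.1664 + 0.007071·10.1831 = 0.0613  (Starbucks)
  w_5 = 0.064248·1.7688 + 0.007071·8.3599 = 0.1727  (Walmart)
  w_6 = 0.064248·1.3455 + 0.007071·12.9891 = 0.1783  (Nike)
Σw_i=1.0000  μᵀw=0.1090
σ²=wᵀΣw=λ₁·μ_p+λ₂ = 0.064248·0.109 + 0.007071 = 0.014074 ≈ 0.0141


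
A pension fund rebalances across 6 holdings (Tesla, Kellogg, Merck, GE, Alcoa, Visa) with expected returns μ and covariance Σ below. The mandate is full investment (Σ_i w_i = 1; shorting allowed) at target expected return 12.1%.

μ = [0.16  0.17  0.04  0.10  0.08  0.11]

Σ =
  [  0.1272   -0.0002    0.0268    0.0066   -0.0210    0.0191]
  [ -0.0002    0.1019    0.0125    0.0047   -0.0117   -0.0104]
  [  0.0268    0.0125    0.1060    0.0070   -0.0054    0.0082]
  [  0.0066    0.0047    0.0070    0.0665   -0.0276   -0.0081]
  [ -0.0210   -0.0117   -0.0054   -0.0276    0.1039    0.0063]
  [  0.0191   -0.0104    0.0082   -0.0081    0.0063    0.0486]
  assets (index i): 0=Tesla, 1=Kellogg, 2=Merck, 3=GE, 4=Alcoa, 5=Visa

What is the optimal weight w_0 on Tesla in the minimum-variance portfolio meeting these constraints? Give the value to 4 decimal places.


g=Σ⁻¹μ = [1.1292  2.0612  -0.4102  2.2839  1.6644  2.4948]
h=Σ⁻¹𝟙 = [5.2987  12.4524  4.2743  22.9567  17.0813  22.0491]
a=μᵀg=1.150636  b=𝟙ᵀg=9.223242  c=𝟙ᵀh=84.112502  D=ac−b²=11.714675
λ₁=(c·0.121−b)/D = (84.112502·0.121−9.223242)/11.714675 = 0.081468
λ₂=(a−b·0.121)/D = (1.150636−9.223242·0.121)/11.714675 = 0.002956
w* = 0.081468·g + 0.002956·h:
  w_0 = 0.081468·1.1292 + 0.002956·5.2987 = 0.1077  (Tesla)
  w_1 = 0.081468·2.0612 + 0.002956·12.4524 = 0.2047  (Kellogg)
  w_2 = 0.081468·-0.4102 + 0.002956·4.2743 = -0.0208  (Merck)
  w_3 = 0.081468·2.2839 + 0.002956·22.9567 = 0.2539  (GE)
  w_4 = 0.081468·1.6644 + 0.002956·17.0813 = 0.1861  (Alcoa)
  w_5 = 0.081468·2.4948 + 0.002956·22.0491 = 0.2684  (Visa)
Σw_i=1.0000  μᵀw=0.1210
σ²=wᵀΣw=λ₁·μ_p+λ₂ = 0.081468·0.121 + 0.002956 = 0.012813 ≈ 0.0128

0.1077


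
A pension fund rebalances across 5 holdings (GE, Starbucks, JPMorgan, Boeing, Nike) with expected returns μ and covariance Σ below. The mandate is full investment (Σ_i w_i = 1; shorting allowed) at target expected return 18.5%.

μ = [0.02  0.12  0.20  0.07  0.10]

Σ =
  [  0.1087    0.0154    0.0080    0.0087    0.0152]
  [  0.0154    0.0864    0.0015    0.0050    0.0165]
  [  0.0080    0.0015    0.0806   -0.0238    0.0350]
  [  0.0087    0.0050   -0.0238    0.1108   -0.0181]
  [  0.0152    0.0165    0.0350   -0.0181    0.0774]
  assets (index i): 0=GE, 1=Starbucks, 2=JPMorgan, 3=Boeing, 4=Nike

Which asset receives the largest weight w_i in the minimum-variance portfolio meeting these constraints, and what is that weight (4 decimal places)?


x=Σ⁻¹μ = [-0.3180  1.3094  2.8087  1.2156  0.0895]
y=Σ⁻¹𝟙 = [5.1182  8.3192  12.0419  12.0625  7.5168]
a=μᵀx=0.806538  b=𝟙ᵀx=5.105097  c=𝟙ᵀy=45.058601  D=ac−b²=10.279465
λ₁=(c·0.185−b)/D = (45.058601·0.185−5.105097)/10.279465 = 0.314291
λ₂=(a−b·0.185)/D = (0.806538−5.105097·0.185)/10.279465 = -0.013416
w* = 0.314291·x + -0.013416·y:
  w_0 = 0.314291·-0.3180 + -0.013416·5.1182 = -0.1686  (GE)
  w_1 = 0.314291·1.3094 + -0.013416·8.3192 = 0.2999  (Starbucks)
  w_2 = 0.314291·2.8087 + -0.013416·12.0419 = 0.7212  (JPMorgan)
  w_3 = 0.314291·1.2156 + -0.013416·12.0625 = 0.2202  (Boeing)
  w_4 = 0.314291·0.0895 + -0.013416·7.5168 = -0.0727  (Nike)
Σw_i=1.0000  μᵀw=0.1850
σ²=wᵀΣw=λ₁·μ_p+λ₂ = 0.314291·0.185 + -0.013416 = 0.044728 ≈ 0.0447

JPMorgan (0.7212)


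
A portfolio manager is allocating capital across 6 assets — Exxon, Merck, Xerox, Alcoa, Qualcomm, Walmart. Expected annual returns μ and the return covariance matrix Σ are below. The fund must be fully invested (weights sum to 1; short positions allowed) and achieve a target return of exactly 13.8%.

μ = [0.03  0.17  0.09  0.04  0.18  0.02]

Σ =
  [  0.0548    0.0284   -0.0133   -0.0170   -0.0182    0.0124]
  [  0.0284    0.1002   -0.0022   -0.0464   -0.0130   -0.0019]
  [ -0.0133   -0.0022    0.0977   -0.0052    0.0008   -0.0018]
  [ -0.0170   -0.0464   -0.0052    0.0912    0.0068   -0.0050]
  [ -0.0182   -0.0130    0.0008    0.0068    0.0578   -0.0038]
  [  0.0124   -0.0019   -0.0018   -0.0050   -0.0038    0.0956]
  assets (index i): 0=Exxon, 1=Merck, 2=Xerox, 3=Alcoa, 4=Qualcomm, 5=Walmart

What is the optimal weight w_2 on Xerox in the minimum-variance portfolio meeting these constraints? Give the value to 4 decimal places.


x=Σ⁻¹μ = [1.2012  2.7611  1.2214  1.8670  3.9021  0.3840]
y=Σ⁻¹𝟙 = [27.3437  17.6289  15.6126  24.4194  27.4396  9.9258]
a=μᵀx=1.400083  b=𝟙ᵀx=11.336785  c=𝟙ᵀy=122.370062  D=ac−b²=42.805530
λ₁=(c·0.138−b)/D = (122.370062·0.138−11.336785)/42.805530 = 0.129663
λ₂=(a−b·0.138)/D = (1.400083−11.336785·0.138)/42.805530 = -0.003840
w* = 0.129663·x + -0.003840·y:
  w_0 = 0.129663·1.2012 + -0.003840·27.3437 = 0.0507  (Exxon)
  w_1 = 0.129663·2.7611 + -0.003840·17.6289 = 0.2903  (Merck)
  w_2 = 0.129663·1.2214 + -0.003840·15.6126 = 0.0984  (Xerox)
  w_3 = 0.129663·1.8670 + -0.003840·24.4194 = 0.1483  (Alcoa)
  w_4 = 0.129663·3.9021 + -0.003840·27.4396 = 0.4006  (Qualcomm)
  w_5 = 0.129663·0.3840 + -0.003840·9.9258 = 0.0117  (Walmart)
Σw_i=1.0000  μᵀw=0.1380
σ²=wᵀΣw=λ₁·μ_p+λ₂ = 0.129663·0.138 + -0.003840 = 0.014053 ≈ 0.0141

0.0984


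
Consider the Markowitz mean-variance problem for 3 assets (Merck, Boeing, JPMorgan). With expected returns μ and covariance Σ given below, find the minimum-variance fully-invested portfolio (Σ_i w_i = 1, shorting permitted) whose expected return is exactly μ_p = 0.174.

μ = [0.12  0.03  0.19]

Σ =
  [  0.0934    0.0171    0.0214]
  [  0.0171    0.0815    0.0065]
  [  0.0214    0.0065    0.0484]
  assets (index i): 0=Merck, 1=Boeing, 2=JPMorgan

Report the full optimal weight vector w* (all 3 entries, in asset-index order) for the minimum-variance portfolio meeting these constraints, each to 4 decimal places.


0.1133  0.0504  0.8363

u=Σ⁻¹μ = [0.4323  -0.0207  3.7373]
v=Σ⁻¹𝟙 = [4.9750  9.8593  17.1374]
a=μᵀu=0.761334  b=𝟙ᵀu=4.148883  c=𝟙ᵀv=31.971707  D=ac−b²=7.127919
λ₁=(c·0.174−b)/D = (31.971707·0.174−4.148883)/7.127919 = 0.198402
λ₂=(a−b·0.174)/D = (0.761334−4.148883·0.174)/7.127919 = 0.005532
w* = 0.198402·u + 0.005532·v:
  w_0 = 0.198402·0.4323 + 0.005532·4.9750 = 0.1133  (Merck)
  w_1 = 0.198402·-0.0207 + 0.005532·9.8593 = 0.0504  (Boeing)
  w_2 = 0.198402·3.7373 + 0.005532·17.1374 = 0.8363  (JPMorgan)
Σw_i=1.0000  μᵀw=0.1740
σ²=wᵀΣw=λ₁·μ_p+λ₂ = 0.198402·0.174 + 0.005532 = 0.040054 ≈ 0.0401


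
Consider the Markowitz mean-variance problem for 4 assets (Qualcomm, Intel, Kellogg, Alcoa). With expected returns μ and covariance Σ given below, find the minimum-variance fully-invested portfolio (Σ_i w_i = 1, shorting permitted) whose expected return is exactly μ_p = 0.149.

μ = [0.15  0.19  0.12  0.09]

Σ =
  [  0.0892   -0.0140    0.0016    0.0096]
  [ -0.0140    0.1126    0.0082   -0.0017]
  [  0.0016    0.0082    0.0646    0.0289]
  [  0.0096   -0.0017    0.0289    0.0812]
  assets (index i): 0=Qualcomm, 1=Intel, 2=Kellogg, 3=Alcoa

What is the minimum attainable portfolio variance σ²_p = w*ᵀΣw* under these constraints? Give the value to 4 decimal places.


0.0266

g=Σ⁻¹μ = [1.8976  1.8288  1.3866  0.4288]
h=Σ⁻¹𝟙 = [11.7490  9.6744  10.6832  7.3265]
a=μᵀg=0.837106  b=𝟙ᵀg=5.541865  c=𝟙ᵀh=39.433160  D=ac−b²=2.297478
λ₁=(c·0.149−b)/D = (39.433160·0.149−5.541865)/2.297478 = 0.145236
λ₂=(a−b·0.149)/D = (0.837106−5.541865·0.149)/2.297478 = 0.004948
w* = 0.145236·g + 0.004948·h:
  w_0 = 0.145236·1.8976 + 0.004948·11.7490 = 0.3337  (Qualcomm)
  w_1 = 0.145236·1.8288 + 0.004948·9.6744 = 0.3135  (Intel)
  w_2 = 0.145236·1.3866 + 0.004948·10.6832 = 0.2542  (Kellogg)
  w_3 = 0.145236·0.4288 + 0.004948·7.3265 = 0.0985  (Alcoa)
Σw_i=1.0000  μᵀw=0.1490
σ²=wᵀΣw=λ₁·μ_p+λ₂ = 0.145236·0.149 + 0.004948 = 0.026588 ≈ 0.0266


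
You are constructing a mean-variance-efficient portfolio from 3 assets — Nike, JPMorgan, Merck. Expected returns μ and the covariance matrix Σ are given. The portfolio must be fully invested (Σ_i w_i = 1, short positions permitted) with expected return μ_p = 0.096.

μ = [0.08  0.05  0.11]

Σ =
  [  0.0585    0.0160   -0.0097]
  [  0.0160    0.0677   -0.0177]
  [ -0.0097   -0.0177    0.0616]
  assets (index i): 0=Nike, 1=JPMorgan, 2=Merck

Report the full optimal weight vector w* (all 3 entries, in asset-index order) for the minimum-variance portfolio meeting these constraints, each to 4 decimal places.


0.3484  0.0591  0.5925

g=Σ⁻¹μ = [1.4783  0.9914  2.3034]
h=Σ⁻¹𝟙 = [16.3481  17.1101  23.7244]
a=μᵀg=0.421203  b=𝟙ᵀg=4.773043  c=𝟙ᵀh=57.182649  D=ac−b²=1.303550
λ₁=(c·0.096−b)/D = (57.182649·0.096−4.773043)/1.303550 = 0.549647
λ₂=(a−b·0.096)/D = (0.421203−4.773043·0.096)/1.303550 = -0.028391
w* = 0.549647·g + -0.028391·h:
  w_0 = 0.549647·1.4783 + -0.028391·16.3481 = 0.3484  (Nike)
  w_1 = 0.549647·0.9914 + -0.028391·17.1101 = 0.0591  (JPMorgan)
  w_2 = 0.549647·2.3034 + -0.028391·23.7244 = 0.5925  (Merck)
Σw_i=1.0000  μᵀw=0.0960
σ²=wᵀΣw=λ₁·μ_p+λ₂ = 0.549647·0.096 + -0.028391 = 0.024375 ≈ 0.0244


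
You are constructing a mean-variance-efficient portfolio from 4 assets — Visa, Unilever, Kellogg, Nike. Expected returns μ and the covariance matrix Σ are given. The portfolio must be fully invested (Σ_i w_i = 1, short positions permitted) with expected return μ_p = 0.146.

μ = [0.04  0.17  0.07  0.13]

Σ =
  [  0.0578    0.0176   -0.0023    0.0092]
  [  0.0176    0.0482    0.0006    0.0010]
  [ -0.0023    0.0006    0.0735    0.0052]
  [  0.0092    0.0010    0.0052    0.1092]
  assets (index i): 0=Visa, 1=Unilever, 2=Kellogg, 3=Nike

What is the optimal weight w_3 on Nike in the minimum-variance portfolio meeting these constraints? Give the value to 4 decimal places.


0.2093

u=Σ⁻¹μ = [-0.5901  3.7080  0.8211  1.1671]
v=Σ⁻¹𝟙 = [11.7405  16.1409  13.3185  7.3864]
a=μᵀu=0.815962  b=𝟙ᵀu=5.106090  c=𝟙ᵀv=48.586197  D=ac−b²=13.572317
λ₁=(c·0.146−b)/D = (48.586197·0.146−5.106090)/13.572317 = 0.146437
λ₂=(a−b·0.146)/D = (0.815962−5.106090·0.146)/13.572317 = 0.005192
w* = 0.146437·u + 0.005192·v:
  w_0 = 0.146437·-0.5901 + 0.005192·11.7405 = -0.0255  (Visa)
  w_1 = 0.146437·3.7080 + 0.005192·16.1409 = 0.6268  (Unilever)
  w_2 = 0.146437·0.8211 + 0.005192·13.3185 = 0.1894  (Kellogg)
  w_3 = 0.146437·1.1671 + 0.005192·7.3864 = 0.2093  (Nike)
Σw_i=1.0000  μᵀw=0.1460
σ²=wᵀΣw=λ₁·μ_p+λ₂ = 0.146437·0.146 + 0.005192 = 0.026572 ≈ 0.0266


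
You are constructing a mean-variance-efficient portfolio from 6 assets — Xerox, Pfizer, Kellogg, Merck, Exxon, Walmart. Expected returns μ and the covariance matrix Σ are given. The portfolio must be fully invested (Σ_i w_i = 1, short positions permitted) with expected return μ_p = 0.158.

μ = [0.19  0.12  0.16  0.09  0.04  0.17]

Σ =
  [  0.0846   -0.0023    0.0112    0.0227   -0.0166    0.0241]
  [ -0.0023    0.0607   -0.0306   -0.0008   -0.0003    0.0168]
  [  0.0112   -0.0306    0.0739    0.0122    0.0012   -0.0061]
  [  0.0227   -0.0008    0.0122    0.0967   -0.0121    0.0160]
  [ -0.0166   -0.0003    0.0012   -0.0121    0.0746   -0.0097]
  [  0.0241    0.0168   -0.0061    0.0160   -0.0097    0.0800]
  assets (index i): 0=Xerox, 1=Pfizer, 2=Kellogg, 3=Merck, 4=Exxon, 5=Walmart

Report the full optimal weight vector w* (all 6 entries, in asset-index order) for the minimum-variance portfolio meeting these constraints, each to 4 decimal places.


u=Σ⁻¹μ = [1.7213  3.4089  3.3953  0.0483  1.0509  1.2673]
v=Σ⁻¹𝟙 = [9.3022  26.3679  22.2132  6.6266  17.1577  6.6092]
a=μᵀu=1.541178  b=𝟙ᵀu=10.891961  c=𝟙ᵀv=88.276887  D=ac−b²=17.415561
λ₁=(c·0.158−b)/D = (88.276887·0.158−10.891961)/17.415561 = 0.175463
λ₂=(a−b·0.158)/D = (1.541178−10.891961·0.158)/17.415561 = -0.010321
w* = 0.175463·u + -0.010321·v:
  w_0 = 0.175463·1.7213 + -0.010321·9.3022 = 0.2060  (Xerox)
  w_1 = 0.175463·3.4089 + -0.010321·26.3679 = 0.3260  (Pfizer)
  w_2 = 0.175463·3.3953 + -0.010321·22.2132 = 0.3665  (Kellogg)
  w_3 = 0.175463·0.0483 + -0.010321·6.6266 = -0.0599  (Merck)
  w_4 = 0.175463·1.0509 + -0.010321·17.1577 = 0.0073  (Exxon)
  w_5 = 0.175463·1.2673 + -0.010321·6.6092 = 0.1541  (Walmart)
Σw_i=1.0000  μᵀw=0.1580
σ²=wᵀΣw=λ₁·μ_p+λ₂ = 0.175463·0.158 + -0.010321 = 0.017402 ≈ 0.0174

0.2060  0.3260  0.3665  -0.0599  0.0073  0.1541


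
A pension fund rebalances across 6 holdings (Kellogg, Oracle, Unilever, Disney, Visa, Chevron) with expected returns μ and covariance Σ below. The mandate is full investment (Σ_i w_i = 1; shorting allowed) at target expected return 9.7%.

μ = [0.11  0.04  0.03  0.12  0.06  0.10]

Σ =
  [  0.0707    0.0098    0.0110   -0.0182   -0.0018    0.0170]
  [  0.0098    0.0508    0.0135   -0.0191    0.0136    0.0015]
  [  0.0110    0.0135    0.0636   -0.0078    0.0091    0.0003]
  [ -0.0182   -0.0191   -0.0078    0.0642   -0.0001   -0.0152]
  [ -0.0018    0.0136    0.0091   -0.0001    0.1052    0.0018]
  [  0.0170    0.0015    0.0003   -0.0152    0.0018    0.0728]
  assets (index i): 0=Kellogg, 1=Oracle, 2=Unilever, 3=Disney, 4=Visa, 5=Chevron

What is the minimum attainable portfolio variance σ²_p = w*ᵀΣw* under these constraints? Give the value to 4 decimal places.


0.0114

u=Σ⁻¹μ = [1.7779  1.4527  0.1881  3.2047  0.3726  1.5876]
v=Σ⁻¹𝟙 = [13.3849  24.1395  11.3445  31.8663  5.3792  16.5869]
a=μᵀu=0.825008  b=𝟙ᵀu=8.583658  c=𝟙ᵀv=102.701375  D=ac−b²=11.050308
λ₁=(c·0.097−b)/D = (102.701375·0.097−8.583658)/11.050308 = 0.124736
λ₂=(a−b·0.097)/D = (0.825008−8.583658·0.097)/11.050308 = -0.000688
w* = 0.124736·u + -0.000688·v:
  w_0 = 0.124736·1.7779 + -0.000688·13.3849 = 0.2126  (Kellogg)
  w_1 = 0.124736·1.4527 + -0.000688·24.1395 = 0.1646  (Oracle)
  w_2 = 0.124736·0.1881 + -0.000688·11.3445 = 0.0156  (Unilever)
  w_3 = 0.124736·3.2047 + -0.000688·31.8663 = 0.3778  (Disney)
  w_4 = 0.124736·0.3726 + -0.000688·5.3792 = 0.0428  (Visa)
  w_5 = 0.124736·1.5876 + -0.000688·16.5869 = 0.1866  (Chevron)
Σw_i=1.0000  μᵀw=0.0970
σ²=wᵀΣw=λ₁·μ_p+λ₂ = 0.124736·0.097 + -0.000688 = 0.011411 ≈ 0.0114


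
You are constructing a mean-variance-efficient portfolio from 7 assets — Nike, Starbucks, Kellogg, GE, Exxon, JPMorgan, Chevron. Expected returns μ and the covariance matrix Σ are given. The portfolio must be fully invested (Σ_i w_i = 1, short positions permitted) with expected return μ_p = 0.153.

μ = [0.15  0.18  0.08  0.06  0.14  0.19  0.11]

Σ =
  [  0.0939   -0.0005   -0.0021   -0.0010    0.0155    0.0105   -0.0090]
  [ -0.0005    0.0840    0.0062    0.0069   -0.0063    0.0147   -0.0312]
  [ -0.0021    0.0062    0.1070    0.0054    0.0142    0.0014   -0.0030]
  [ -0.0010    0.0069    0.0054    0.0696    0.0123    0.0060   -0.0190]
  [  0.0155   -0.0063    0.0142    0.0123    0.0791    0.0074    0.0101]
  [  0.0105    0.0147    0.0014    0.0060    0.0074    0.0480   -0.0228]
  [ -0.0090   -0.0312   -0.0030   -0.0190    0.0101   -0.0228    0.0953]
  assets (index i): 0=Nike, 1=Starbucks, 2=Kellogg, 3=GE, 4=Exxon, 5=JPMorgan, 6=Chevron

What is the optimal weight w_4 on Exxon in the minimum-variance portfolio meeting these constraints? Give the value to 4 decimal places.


x=Σ⁻¹μ = [1.3726  2.5606  0.5270  1.0057  0.6442  4.1882  3.2730]
y=Σ⁻¹𝟙 = [10.5577  15.5928  7.8970  16.9137  2.3440  23.1590  25.5080]
a=μᵀx=2.015263  b=𝟙ᵀx=13.571174  c=𝟙ᵀy=101.972089  D=ac−b²=21.323854
λ₁=(c·0.153−b)/D = (101.972089·0.153−13.571174)/21.323854 = 0.095225
λ₂=(a−b·0.153)/D = (2.015263−13.571174·0.153)/21.323854 = -0.002867
w* = 0.095225·x + -0.002867·y:
  w_0 = 0.095225·1.3726 + -0.002867·10.5577 = 0.1004  (Nike)
  w_1 = 0.095225·2.5606 + -0.002867·15.5928 = 0.1991  (Starbucks)
  w_2 = 0.095225·0.5270 + -0.002867·7.8970 = 0.0275  (Kellogg)
  w_3 = 0.095225·1.0057 + -0.002867·16.9137 = 0.0473  (GE)
  w_4 = 0.095225·0.6442 + -0.002867·2.3440 = 0.0546  (Exxon)
  w_5 = 0.095225·4.1882 + -0.002867·23.1590 = 0.3324  (JPMorgan)
  w_6 = 0.095225·3.2730 + -0.002867·25.5080 = 0.2385  (Chevron)
Σw_i=1.0000  μᵀw=0.1530
σ²=wᵀΣw=λ₁·μ_p+λ₂ = 0.095225·0.153 + -0.002867 = 0.011703 ≈ 0.0117

0.0546


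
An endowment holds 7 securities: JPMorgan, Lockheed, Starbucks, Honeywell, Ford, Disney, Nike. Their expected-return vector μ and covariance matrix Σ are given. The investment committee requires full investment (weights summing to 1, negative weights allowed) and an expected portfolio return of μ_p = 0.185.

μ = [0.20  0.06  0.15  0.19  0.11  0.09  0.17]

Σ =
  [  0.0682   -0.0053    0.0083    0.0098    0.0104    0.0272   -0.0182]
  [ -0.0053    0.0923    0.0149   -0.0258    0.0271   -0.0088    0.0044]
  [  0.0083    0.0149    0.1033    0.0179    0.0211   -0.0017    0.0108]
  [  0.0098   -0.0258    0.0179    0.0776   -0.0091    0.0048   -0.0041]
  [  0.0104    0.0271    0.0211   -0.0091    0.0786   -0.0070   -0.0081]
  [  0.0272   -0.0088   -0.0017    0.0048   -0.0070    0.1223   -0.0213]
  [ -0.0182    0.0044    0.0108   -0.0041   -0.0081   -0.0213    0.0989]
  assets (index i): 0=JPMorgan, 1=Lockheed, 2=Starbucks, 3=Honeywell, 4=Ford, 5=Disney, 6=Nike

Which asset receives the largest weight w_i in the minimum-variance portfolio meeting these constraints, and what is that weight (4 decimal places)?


u=Σ⁻¹μ = [2.8781  1.1242  0.0886  2.6800  1.2298  0.5831  2.5263]
v=Σ⁻¹𝟙 = [11.9890  13.2639  0.1340  17.2768  10.9098  9.0734  15.2766]
a=μᵀu=1.782777  b=𝟙ᵀu=11.110040  c=𝟙ᵀv=77.923574  D=ac−b²=15.487340
λ₁=(c·0.185−b)/D = (77.923574·0.185−11.110040)/15.487340 = 0.213453
λ₂=(a−b·0.185)/D = (1.782777−11.110040·0.185)/15.487340 = -0.017600
w* = 0.213453·u + -0.017600·v:
  w_0 = 0.213453·2.8781 + -0.017600·11.9890 = 0.4033  (JPMorgan)
  w_1 = 0.213453·1.1242 + -0.017600·13.2639 = 0.0065  (Lockheed)
  w_2 = 0.213453·0.0886 + -0.017600·0.1340 = 0.0165  (Starbucks)
  w_3 = 0.213453·2.6800 + -0.017600·17.2768 = 0.2680  (Honeywell)
  w_4 = 0.213453·1.2298 + -0.017600·10.9098 = 0.0705  (Ford)
  w_5 = 0.213453·0.5831 + -0.017600·9.0734 = -0.0352  (Disney)
  w_6 = 0.213453·2.5263 + -0.017600·15.2766 = 0.2704  (Nike)
Σw_i=1.0000  μᵀw=0.1850
σ²=wᵀΣw=λ₁·μ_p+λ₂ = 0.213453·0.185 + -0.017600 = 0.021889 ≈ 0.0219

JPMorgan (0.4033)


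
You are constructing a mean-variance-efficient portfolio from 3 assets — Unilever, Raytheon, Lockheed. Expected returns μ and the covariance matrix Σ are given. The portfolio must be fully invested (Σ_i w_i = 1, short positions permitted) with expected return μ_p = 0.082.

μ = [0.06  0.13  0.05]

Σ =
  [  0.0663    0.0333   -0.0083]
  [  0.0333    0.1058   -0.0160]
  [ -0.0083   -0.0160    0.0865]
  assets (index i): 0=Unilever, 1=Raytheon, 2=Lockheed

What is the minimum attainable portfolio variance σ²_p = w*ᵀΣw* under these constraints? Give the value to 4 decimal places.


0.0311

p=Σ⁻¹μ = [0.3912  1.2332  0.8437]
q=Σ⁻¹𝟙 = [13.1068  7.4741  14.2008]
a=μᵀp=0.225971  b=𝟙ᵀp=2.468079  c=𝟙ᵀq=34.781692  D=ac−b²=1.768251
λ₁=(c·0.082−b)/D = (34.781692·0.082−2.468079)/1.768251 = 0.217175
λ₂=(a−b·0.082)/D = (0.225971−2.468079·0.082)/1.768251 = 0.013340
w* = 0.217175·p + 0.013340·q:
  w_0 = 0.217175·0.3912 + 0.013340·13.1068 = 0.2598  (Unilever)
  w_1 = 0.217175·1.2332 + 0.013340·7.4741 = 0.3675  (Raytheon)
  w_2 = 0.217175·0.8437 + 0.013340·14.2008 = 0.3727  (Lockheed)
Σw_i=1.0000  μᵀw=0.0820
σ²=wᵀΣw=λ₁·μ_p+λ₂ = 0.217175·0.082 + 0.013340 = 0.031149 ≈ 0.0311
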